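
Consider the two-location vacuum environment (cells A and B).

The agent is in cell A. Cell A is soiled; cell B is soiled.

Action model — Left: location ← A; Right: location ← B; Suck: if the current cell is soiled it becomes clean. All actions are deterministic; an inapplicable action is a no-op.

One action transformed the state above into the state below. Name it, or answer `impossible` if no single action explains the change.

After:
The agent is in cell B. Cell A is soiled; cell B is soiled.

Right

try  Left: (A; A:soiled, B:soiled)
try Right: (B; A:soiled, B:soiled)  ← match
try  Suck: (A; A:clean, B:soiled)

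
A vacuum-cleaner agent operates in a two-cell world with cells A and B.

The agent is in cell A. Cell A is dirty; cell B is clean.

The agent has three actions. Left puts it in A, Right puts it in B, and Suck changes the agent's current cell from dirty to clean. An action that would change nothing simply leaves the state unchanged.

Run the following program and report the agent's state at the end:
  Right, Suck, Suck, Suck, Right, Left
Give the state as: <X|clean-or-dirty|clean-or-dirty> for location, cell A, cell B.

Right (#1): <B|dirty|clean>
Suck (#2): <B|dirty|clean>
Suck (#3): <B|dirty|clean>
Suck (#4): <B|dirty|clean>
Right (#5): <B|dirty|clean>
Left (#6): <A|dirty|clean>

<A|dirty|clean>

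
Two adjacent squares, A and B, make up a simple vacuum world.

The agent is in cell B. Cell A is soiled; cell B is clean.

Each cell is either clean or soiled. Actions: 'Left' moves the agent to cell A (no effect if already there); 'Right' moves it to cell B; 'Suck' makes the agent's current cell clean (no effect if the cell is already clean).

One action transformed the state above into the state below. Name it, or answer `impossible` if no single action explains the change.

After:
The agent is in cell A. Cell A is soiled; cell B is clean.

try  Left: <A|soiled|clean>  ← match
try Right: <B|soiled|clean>
try  Suck: <B|soiled|clean>

Left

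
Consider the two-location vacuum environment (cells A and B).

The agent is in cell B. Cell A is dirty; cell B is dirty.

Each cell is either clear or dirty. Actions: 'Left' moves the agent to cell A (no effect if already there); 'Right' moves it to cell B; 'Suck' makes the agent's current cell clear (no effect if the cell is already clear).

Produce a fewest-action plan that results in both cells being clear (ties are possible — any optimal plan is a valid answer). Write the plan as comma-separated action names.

Suck, Left, Suck

[1] after Suck: loc=B A=dirty B=clear
[2] after Left: loc=A A=dirty B=clear
[3] after Suck: loc=A A=clear B=clear
min 3: Suck B + move + Suck A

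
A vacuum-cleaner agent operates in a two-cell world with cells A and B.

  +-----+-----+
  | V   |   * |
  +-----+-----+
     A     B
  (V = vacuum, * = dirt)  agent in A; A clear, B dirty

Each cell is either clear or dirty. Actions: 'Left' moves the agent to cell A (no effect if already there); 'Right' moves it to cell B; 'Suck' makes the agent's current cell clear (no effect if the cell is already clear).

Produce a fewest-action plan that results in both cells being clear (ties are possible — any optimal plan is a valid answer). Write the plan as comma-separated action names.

Right, Suck

step 1/2 (Right): (B; A:clear, B:dirty)
step 2/2 (Suck): (B; A:clear, B:clear)
min 2: go B then Suck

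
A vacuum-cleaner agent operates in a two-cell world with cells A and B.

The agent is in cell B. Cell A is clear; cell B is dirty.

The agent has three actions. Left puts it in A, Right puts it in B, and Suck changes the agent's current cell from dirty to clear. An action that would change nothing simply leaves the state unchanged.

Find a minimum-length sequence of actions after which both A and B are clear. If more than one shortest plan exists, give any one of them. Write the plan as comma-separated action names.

[1] after Suck: in B — A clear, B clear
min 1: B is dirty, one Suck

Suck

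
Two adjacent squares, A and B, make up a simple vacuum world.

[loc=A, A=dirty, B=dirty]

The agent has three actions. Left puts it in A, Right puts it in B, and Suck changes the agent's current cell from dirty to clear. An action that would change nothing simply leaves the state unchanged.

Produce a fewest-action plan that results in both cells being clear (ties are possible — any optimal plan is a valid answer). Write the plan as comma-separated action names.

1) do Suck; now in A — A clear, B dirty
2) do Right; now in B — A clear, B dirty
3) do Suck; now in B — A clear, B clear
min 3: Suck A + move + Suck B

Suck, Right, Suck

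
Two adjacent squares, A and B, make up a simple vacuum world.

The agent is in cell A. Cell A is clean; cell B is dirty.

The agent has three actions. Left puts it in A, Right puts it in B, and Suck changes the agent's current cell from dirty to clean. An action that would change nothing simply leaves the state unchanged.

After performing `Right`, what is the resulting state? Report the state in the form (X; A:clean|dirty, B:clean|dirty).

start: (A; A:clean, B:dirty)
Right (#1): (B; A:clean, B:dirty)

(B; A:clean, B:dirty)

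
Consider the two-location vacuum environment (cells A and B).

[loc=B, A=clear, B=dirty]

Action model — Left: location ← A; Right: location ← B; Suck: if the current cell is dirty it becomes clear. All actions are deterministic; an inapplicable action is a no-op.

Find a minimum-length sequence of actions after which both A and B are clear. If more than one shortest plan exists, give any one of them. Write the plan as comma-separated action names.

1. Suck → (B; A:clear, B:clear)
min 1: B is dirty, one Suck

Suck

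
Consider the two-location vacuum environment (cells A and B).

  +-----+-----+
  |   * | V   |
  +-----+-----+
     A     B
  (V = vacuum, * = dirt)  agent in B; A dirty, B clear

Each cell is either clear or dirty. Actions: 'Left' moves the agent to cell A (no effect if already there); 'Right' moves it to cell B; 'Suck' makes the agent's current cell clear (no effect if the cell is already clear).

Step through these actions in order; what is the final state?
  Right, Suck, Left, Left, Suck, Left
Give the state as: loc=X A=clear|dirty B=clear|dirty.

Right (#1): loc=B A=dirty B=clear
Suck (#2): loc=B A=dirty B=clear
Left (#3): loc=A A=dirty B=clear
Left (#4): loc=A A=dirty B=clear
Suck (#5): loc=A A=clear B=clear
Left (#6): loc=A A=clear B=clear

loc=A A=clear B=clear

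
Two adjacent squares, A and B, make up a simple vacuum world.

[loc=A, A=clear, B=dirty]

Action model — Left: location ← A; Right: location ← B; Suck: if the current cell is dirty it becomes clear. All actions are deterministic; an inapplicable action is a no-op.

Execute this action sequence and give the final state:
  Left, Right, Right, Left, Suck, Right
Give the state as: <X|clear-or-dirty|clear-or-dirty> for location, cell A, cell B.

<B|clear|dirty>

Left (#1): <A|clear|dirty>
Right (#2): <B|clear|dirty>
Right (#3): <B|clear|dirty>
Left (#4): <A|clear|dirty>
Suck (#5): <A|clear|dirty>
Right (#6): <B|clear|dirty>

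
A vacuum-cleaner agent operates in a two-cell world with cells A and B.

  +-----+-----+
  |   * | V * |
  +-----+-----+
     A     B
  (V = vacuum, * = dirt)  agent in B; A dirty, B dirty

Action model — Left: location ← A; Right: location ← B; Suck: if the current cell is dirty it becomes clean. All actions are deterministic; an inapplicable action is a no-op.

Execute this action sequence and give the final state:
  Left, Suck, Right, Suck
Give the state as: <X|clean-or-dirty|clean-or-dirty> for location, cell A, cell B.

t=1 Left ⇒ <A|dirty|dirty>
t=2 Suck ⇒ <A|clean|dirty>
t=3 Right ⇒ <B|clean|dirty>
t=4 Suck ⇒ <B|clean|clean>

<B|clean|clean>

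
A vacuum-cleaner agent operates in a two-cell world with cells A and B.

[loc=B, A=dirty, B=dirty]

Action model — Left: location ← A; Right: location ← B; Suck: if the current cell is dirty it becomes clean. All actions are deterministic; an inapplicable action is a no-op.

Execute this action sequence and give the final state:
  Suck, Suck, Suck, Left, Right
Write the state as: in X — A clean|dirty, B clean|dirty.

step 1/5 (Suck): in B — A dirty, B clean
step 2/5 (Suck): in B — A dirty, B clean
step 3/5 (Suck): in B — A dirty, B clean
step 4/5 (Left): in A — A dirty, B clean
step 5/5 (Right): in B — A dirty, B clean

in B — A dirty, B clean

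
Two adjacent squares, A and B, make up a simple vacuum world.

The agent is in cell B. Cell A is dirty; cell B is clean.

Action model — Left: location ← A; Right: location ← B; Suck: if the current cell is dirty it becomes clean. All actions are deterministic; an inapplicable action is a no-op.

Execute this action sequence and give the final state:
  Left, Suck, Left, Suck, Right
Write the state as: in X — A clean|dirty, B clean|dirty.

1) do Left; now in A — A dirty, B clean
2) do Suck; now in A — A clean, B clean
3) do Left; now in A — A clean, B clean
4) do Suck; now in A — A clean, B clean
5) do Right; now in B — A clean, B clean

in B — A clean, B clean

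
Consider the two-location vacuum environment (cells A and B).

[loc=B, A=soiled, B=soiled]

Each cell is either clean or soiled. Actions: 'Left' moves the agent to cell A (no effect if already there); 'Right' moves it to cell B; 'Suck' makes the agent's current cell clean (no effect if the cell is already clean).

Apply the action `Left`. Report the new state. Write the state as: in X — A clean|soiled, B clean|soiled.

in A — A soiled, B soiled

start: in B — A soiled, B soiled
1) do Left; now in A — A soiled, B soiled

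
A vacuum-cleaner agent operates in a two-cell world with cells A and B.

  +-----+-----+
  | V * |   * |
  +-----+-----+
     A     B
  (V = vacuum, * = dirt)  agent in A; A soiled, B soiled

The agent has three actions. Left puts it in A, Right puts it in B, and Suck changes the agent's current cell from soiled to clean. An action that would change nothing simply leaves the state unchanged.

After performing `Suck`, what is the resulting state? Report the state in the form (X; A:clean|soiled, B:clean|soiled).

start: (A; A:soiled, B:soiled)
1) do Suck; now (A; A:clean, B:soiled)

(A; A:clean, B:soiled)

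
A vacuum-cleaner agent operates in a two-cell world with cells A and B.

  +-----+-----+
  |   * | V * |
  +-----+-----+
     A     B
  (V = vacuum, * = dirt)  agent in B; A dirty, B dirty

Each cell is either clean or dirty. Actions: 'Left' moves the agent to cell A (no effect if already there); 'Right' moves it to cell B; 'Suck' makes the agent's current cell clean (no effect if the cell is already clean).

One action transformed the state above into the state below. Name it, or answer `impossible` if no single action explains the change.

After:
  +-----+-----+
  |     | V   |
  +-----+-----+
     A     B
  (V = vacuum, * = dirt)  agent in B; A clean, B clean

try  Left: in A — A dirty, B dirty
try Right: in B — A dirty, B dirty
try  Suck: in B — A dirty, B clean
no single action produces the after-state

impossible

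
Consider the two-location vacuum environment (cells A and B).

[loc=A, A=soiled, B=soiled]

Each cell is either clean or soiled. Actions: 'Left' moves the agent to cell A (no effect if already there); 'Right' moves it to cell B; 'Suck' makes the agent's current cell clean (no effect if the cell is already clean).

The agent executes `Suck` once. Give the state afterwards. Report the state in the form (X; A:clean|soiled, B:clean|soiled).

(A; A:clean, B:soiled)

start: (A; A:soiled, B:soiled)
1) do Suck; now (A; A:clean, B:soiled)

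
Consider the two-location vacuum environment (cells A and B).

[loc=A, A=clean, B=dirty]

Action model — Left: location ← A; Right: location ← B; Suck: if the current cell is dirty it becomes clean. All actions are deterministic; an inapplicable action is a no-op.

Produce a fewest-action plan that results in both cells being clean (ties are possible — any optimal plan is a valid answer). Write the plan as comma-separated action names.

step 1/2 (Right): <B|clean|dirty>
step 2/2 (Suck): <B|clean|clean>
min 2: go B then Suck

Right, Suck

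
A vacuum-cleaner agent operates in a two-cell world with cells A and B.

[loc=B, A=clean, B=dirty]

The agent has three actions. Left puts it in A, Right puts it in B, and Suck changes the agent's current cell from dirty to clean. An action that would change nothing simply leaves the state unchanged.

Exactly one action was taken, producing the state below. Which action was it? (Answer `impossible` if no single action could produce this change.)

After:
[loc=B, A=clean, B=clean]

Suck

try  Left: <A|clean|dirty>
try Right: <B|clean|dirty>
try  Suck: <B|clean|clean>  ← match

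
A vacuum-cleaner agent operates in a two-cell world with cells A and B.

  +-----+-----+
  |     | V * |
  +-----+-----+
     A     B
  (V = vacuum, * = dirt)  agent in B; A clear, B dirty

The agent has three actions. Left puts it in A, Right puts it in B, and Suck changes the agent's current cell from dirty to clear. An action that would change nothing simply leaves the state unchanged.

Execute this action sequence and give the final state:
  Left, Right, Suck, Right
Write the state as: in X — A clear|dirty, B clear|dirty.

[1] after Left: in A — A clear, B dirty
[2] after Right: in B — A clear, B dirty
[3] after Suck: in B — A clear, B clear
[4] after Right: in B — A clear, B clear

in B — A clear, B clear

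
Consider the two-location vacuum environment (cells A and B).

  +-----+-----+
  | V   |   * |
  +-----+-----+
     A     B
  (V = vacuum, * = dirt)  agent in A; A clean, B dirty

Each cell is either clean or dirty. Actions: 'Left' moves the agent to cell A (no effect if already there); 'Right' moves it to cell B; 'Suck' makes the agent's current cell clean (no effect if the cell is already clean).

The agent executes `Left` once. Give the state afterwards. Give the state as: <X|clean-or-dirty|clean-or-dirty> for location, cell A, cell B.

<A|clean|dirty>

start: <A|clean|dirty>
step 1/1 (Left): <A|clean|dirty>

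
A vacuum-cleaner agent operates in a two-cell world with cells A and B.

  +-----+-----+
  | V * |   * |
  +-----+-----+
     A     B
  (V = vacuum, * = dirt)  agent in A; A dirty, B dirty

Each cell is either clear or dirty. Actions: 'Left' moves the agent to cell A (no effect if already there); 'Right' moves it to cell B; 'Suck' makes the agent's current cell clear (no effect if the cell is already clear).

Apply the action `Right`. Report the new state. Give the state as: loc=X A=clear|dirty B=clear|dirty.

loc=B A=dirty B=dirty

start: loc=A A=dirty B=dirty
t=1 Right ⇒ loc=B A=dirty B=dirty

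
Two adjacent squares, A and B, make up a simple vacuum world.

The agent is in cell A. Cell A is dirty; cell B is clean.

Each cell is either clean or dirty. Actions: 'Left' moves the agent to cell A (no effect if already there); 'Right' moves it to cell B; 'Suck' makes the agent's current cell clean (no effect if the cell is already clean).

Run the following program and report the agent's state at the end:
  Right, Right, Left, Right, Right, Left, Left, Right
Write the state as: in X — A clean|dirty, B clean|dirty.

1) do Right; now in B — A dirty, B clean
2) do Right; now in B — A dirty, B clean
3) do Left; now in A — A dirty, B clean
4) do Right; now in B — A dirty, B clean
5) do Right; now in B — A dirty, B clean
6) do Left; now in A — A dirty, B clean
7) do Left; now in A — A dirty, B clean
8) do Right; now in B — A dirty, B clean

in B — A dirty, B clean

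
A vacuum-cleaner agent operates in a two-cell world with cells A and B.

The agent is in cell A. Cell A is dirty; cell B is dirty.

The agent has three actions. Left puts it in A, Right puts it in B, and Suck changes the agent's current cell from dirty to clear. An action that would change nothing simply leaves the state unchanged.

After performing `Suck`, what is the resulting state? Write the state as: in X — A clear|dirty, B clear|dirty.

start: in A — A dirty, B dirty
1. Suck → in A — A clear, B dirty

in A — A clear, B dirty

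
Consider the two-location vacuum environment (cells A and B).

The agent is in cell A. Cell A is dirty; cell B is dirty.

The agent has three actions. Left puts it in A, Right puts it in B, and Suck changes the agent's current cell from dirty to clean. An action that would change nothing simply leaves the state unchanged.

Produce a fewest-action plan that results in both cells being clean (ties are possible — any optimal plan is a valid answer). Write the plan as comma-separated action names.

1. Suck → loc=A A=clean B=dirty
2. Right → loc=B A=clean B=dirty
3. Suck → loc=B A=clean B=clean
min 3: Suck A + move + Suck B

Suck, Right, Suck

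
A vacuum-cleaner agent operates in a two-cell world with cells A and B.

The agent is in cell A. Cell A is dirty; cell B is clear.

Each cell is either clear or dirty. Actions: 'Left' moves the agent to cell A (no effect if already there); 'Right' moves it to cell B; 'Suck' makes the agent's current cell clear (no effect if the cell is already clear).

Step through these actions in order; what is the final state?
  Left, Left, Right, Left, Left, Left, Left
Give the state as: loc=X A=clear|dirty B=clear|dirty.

step 1/7 (Left): loc=A A=dirty B=clear
step 2/7 (Left): loc=A A=dirty B=clear
step 3/7 (Right): loc=B A=dirty B=clear
step 4/7 (Left): loc=A A=dirty B=clear
step 5/7 (Left): loc=A A=dirty B=clear
step 6/7 (Left): loc=A A=dirty B=clear
step 7/7 (Left): loc=A A=dirty B=clear

loc=A A=dirty B=clear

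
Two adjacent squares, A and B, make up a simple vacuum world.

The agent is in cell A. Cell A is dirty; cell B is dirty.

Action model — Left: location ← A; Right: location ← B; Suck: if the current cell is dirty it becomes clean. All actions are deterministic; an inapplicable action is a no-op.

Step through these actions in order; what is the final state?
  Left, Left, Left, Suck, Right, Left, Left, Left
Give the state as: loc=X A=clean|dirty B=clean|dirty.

loc=A A=clean B=dirty

t=1 Left ⇒ loc=A A=dirty B=dirty
t=2 Left ⇒ loc=A A=dirty B=dirty
t=3 Left ⇒ loc=A A=dirty B=dirty
t=4 Suck ⇒ loc=A A=clean B=dirty
t=5 Right ⇒ loc=B A=clean B=dirty
t=6 Left ⇒ loc=A A=clean B=dirty
t=7 Left ⇒ loc=A A=clean B=dirty
t=8 Left ⇒ loc=A A=clean B=dirty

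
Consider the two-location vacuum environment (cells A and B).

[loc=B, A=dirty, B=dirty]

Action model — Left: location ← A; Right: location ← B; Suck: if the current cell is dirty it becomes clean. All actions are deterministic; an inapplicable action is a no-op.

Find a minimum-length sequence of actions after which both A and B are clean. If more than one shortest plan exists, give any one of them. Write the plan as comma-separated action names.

[1] after Suck: in B — A dirty, B clean
[2] after Left: in A — A dirty, B clean
[3] after Suck: in A — A clean, B clean
min 3: Suck B + move + Suck A

Suck, Left, Suck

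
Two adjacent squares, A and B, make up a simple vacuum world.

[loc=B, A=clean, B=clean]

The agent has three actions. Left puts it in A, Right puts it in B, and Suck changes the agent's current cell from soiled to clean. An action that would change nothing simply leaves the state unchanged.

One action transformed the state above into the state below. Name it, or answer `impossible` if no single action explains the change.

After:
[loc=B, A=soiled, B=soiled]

impossible

try  Left: in A — A clean, B clean
try Right: in B — A clean, B clean
try  Suck: in B — A clean, B clean
no single action produces the after-state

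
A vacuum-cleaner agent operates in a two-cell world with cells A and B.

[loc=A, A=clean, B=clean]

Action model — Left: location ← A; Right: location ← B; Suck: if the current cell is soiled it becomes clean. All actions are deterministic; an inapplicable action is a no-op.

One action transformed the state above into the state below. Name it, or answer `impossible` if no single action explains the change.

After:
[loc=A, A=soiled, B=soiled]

try  Left: in A — A clean, B clean
try Right: in B — A clean, B clean
try  Suck: in A — A clean, B clean
no single action produces the after-state

impossible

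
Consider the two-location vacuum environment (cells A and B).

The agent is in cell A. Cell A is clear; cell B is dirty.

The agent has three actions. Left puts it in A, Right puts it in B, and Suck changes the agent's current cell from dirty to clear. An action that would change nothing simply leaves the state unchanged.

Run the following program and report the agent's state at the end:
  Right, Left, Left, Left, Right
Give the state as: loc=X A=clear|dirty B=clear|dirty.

1. Right → loc=B A=clear B=dirty
2. Left → loc=A A=clear B=dirty
3. Left → loc=A A=clear B=dirty
4. Left → loc=A A=clear B=dirty
5. Right → loc=B A=clear B=dirty

loc=B A=clear B=dirty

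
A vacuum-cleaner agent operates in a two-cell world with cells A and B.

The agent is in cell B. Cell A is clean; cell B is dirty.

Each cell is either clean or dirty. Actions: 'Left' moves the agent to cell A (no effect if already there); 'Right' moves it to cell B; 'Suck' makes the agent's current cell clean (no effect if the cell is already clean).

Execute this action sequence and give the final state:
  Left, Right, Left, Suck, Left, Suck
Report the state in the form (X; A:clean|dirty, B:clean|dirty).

step 1/6 (Left): (A; A:clean, B:dirty)
step 2/6 (Right): (B; A:clean, B:dirty)
step 3/6 (Left): (A; A:clean, B:dirty)
step 4/6 (Suck): (A; A:clean, B:dirty)
step 5/6 (Left): (A; A:clean, B:dirty)
step 6/6 (Suck): (A; A:clean, B:dirty)

(A; A:clean, B:dirty)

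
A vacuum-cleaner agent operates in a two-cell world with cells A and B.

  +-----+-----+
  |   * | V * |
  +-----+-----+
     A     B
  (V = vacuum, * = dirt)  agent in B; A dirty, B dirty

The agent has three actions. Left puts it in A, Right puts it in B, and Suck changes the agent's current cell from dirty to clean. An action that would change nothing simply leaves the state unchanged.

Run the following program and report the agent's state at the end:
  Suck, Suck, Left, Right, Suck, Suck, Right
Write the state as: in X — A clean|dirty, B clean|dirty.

Suck (#1): in B — A dirty, B clean
Suck (#2): in B — A dirty, B clean
Left (#3): in A — A dirty, B clean
Right (#4): in B — A dirty, B clean
Suck (#5): in B — A dirty, B clean
Suck (#6): in B — A dirty, B clean
Right (#7): in B — A dirty, B clean

in B — A dirty, B clean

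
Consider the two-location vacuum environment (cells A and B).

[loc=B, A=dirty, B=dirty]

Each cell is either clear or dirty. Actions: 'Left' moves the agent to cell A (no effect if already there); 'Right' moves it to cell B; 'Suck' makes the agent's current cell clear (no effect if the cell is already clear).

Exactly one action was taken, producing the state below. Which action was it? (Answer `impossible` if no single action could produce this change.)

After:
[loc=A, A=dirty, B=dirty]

Left

try  Left: in A — A dirty, B dirty  ← match
try Right: in B — A dirty, B dirty
try  Suck: in B — A dirty, B clear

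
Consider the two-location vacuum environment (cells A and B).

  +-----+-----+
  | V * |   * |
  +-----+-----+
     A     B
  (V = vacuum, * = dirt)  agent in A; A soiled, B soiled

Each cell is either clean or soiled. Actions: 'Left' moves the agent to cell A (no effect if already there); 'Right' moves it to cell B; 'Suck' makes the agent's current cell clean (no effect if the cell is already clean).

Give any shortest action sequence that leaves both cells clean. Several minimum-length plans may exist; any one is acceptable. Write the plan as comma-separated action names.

[1] after Suck: loc=A A=clean B=soiled
[2] after Right: loc=B A=clean B=soiled
[3] after Suck: loc=B A=clean B=clean
min 3: Suck A + move + Suck B

Suck, Right, Suck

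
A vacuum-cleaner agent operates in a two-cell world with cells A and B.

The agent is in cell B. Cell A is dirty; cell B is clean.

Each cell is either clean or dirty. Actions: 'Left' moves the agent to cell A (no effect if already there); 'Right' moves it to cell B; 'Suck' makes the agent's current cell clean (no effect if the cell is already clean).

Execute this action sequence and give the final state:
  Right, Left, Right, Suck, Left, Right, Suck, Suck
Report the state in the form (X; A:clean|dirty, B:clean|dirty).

(B; A:dirty, B:clean)

t=1 Right ⇒ (B; A:dirty, B:clean)
t=2 Left ⇒ (A; A:dirty, B:clean)
t=3 Right ⇒ (B; A:dirty, B:clean)
t=4 Suck ⇒ (B; A:dirty, B:clean)
t=5 Left ⇒ (A; A:dirty, B:clean)
t=6 Right ⇒ (B; A:dirty, B:clean)
t=7 Suck ⇒ (B; A:dirty, B:clean)
t=8 Suck ⇒ (B; A:dirty, B:clean)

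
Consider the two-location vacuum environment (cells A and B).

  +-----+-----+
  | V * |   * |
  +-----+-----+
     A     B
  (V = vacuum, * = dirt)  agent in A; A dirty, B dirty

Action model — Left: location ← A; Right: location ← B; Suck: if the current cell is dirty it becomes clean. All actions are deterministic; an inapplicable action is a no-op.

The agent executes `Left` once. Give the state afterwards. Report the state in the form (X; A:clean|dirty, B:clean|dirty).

start: (A; A:dirty, B:dirty)
t=1 Left ⇒ (A; A:dirty, B:dirty)

(A; A:dirty, B:dirty)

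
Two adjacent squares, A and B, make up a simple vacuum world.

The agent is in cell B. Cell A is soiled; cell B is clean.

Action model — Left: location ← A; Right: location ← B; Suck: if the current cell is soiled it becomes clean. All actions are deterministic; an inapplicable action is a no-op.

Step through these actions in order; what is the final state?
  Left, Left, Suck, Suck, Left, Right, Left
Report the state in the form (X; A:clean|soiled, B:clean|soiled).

1. Left → (A; A:soiled, B:clean)
2. Left → (A; A:soiled, B:clean)
3. Suck → (A; A:clean, B:clean)
4. Suck → (A; A:clean, B:clean)
5. Left → (A; A:clean, B:clean)
6. Right → (B; A:clean, B:clean)
7. Left → (A; A:clean, B:clean)

(A; A:clean, B:clean)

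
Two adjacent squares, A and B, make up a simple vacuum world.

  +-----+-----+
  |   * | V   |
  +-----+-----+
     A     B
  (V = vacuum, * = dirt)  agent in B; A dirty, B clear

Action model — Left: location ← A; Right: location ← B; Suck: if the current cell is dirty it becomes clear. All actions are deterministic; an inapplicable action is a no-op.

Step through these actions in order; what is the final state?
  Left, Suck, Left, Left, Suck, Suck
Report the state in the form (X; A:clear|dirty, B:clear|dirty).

(A; A:clear, B:clear)

[1] after Left: (A; A:dirty, B:clear)
[2] after Suck: (A; A:clear, B:clear)
[3] after Left: (A; A:clear, B:clear)
[4] after Left: (A; A:clear, B:clear)
[5] after Suck: (A; A:clear, B:clear)
[6] after Suck: (A; A:clear, B:clear)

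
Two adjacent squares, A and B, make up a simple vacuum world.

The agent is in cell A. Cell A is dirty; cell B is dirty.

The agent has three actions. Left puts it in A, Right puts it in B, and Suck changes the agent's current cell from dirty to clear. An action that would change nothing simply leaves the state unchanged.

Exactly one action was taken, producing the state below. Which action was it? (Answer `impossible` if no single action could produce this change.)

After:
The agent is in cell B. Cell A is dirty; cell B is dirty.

Right

try  Left: in A — A dirty, B dirty
try Right: in B — A dirty, B dirty  ← match
try  Suck: in A — A clear, B dirty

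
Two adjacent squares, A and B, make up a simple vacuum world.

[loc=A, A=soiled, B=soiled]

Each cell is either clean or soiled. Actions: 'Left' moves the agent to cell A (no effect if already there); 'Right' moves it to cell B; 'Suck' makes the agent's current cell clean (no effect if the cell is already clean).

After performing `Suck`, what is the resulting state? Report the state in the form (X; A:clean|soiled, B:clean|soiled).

start: (A; A:soiled, B:soiled)
1. Suck → (A; A:clean, B:soiled)

(A; A:clean, B:soiled)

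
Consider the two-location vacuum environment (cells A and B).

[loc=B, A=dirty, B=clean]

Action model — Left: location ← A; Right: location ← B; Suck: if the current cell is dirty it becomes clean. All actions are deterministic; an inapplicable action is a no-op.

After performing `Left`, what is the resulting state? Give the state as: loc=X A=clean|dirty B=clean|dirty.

start: loc=B A=dirty B=clean
t=1 Left ⇒ loc=A A=dirty B=clean

loc=A A=dirty B=clean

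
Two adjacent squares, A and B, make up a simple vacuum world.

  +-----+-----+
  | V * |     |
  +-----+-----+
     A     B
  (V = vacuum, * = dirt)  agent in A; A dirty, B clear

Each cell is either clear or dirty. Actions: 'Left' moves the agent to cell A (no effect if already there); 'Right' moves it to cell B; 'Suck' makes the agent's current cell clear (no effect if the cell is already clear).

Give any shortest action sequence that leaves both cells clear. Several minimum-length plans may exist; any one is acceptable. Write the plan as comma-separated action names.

Suck

Suck (#1): <A|clear|clear>
min 1: A is dirty, one Suck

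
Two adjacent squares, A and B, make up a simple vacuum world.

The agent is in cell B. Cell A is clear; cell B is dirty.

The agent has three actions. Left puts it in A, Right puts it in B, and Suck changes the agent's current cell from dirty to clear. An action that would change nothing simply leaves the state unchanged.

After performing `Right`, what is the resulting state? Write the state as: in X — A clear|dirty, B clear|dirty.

start: in B — A clear, B dirty
step 1/1 (Right): in B — A clear, B dirty

in B — A clear, B dirty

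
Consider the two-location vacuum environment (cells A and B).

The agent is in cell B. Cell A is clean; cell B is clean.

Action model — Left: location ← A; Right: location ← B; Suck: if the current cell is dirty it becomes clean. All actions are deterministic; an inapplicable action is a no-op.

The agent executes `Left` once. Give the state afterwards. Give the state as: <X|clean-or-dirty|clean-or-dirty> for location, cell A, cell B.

start: <B|clean|clean>
Left (#1): <A|clean|clean>

<A|clean|clean>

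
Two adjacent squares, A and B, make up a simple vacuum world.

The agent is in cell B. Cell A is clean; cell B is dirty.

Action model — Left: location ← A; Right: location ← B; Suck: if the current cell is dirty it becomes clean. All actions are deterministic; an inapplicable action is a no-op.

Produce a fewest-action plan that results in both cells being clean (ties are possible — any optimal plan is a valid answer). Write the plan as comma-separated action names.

step 1/1 (Suck): in B — A clean, B clean
min 1: B is dirty, one Suck

Suck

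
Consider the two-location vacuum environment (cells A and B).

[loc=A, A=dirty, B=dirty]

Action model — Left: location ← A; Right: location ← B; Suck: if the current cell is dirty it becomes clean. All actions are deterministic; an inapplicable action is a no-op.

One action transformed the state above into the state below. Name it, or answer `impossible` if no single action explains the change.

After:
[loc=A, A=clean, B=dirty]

try  Left: in A — A dirty, B dirty
try Right: in B — A dirty, B dirty
try  Suck: in A — A clean, B dirty  ← match

Suck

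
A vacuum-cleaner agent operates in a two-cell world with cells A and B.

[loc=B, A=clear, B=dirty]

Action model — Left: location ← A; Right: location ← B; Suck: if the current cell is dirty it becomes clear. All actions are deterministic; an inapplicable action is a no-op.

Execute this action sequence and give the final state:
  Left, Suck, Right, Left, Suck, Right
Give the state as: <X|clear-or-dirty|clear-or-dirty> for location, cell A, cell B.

1. Left → <A|clear|dirty>
2. Suck → <A|clear|dirty>
3. Right → <B|clear|dirty>
4. Left → <A|clear|dirty>
5. Suck → <A|clear|dirty>
6. Right → <B|clear|dirty>

<B|clear|dirty>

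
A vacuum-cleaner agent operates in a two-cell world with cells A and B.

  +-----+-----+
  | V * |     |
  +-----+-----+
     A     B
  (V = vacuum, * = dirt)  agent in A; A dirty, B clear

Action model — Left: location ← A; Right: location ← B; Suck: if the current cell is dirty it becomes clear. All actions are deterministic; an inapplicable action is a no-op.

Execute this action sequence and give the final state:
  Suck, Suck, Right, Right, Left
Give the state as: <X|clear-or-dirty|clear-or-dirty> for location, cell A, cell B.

<A|clear|clear>

1) do Suck; now <A|clear|clear>
2) do Suck; now <A|clear|clear>
3) do Right; now <B|clear|clear>
4) do Right; now <B|clear|clear>
5) do Left; now <A|clear|clear>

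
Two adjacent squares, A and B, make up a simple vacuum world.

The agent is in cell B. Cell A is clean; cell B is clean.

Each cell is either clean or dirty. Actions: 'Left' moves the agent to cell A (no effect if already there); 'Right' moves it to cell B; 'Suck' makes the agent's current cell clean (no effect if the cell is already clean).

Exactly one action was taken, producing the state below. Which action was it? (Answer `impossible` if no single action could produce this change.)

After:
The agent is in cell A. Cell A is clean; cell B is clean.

try  Left: in A — A clean, B clean  ← match
try Right: in B — A clean, B clean
try  Suck: in B — A clean, B clean

Left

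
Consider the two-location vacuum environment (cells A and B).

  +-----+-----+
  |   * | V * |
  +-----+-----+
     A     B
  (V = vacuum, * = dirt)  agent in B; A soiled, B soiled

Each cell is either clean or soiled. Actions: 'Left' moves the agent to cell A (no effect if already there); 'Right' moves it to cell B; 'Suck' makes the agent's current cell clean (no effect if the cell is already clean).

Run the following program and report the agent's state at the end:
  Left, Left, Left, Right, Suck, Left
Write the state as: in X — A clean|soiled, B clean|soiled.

in A — A soiled, B clean

1. Left → in A — A soiled, B soiled
2. Left → in A — A soiled, B soiled
3. Left → in A — A soiled, B soiled
4. Right → in B — A soiled, B soiled
5. Suck → in B — A soiled, B clean
6. Left → in A — A soiled, B clean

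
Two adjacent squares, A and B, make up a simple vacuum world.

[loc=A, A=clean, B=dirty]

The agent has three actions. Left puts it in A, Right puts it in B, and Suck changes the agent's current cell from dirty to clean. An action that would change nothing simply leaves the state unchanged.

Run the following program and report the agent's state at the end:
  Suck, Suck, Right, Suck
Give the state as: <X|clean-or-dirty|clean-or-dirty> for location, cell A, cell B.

Suck (#1): <A|clean|dirty>
Suck (#2): <A|clean|dirty>
Right (#3): <B|clean|dirty>
Suck (#4): <B|clean|clean>

<B|clean|clean>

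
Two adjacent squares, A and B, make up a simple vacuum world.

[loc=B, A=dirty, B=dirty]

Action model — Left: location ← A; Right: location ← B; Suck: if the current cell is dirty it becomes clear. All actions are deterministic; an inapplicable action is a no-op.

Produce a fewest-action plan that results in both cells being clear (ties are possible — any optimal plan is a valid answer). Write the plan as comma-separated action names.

1. Suck → <B|dirty|clear>
2. Left → <A|dirty|clear>
3. Suck → <A|clear|clear>
min 3: Suck B + move + Suck A

Suck, Left, Suck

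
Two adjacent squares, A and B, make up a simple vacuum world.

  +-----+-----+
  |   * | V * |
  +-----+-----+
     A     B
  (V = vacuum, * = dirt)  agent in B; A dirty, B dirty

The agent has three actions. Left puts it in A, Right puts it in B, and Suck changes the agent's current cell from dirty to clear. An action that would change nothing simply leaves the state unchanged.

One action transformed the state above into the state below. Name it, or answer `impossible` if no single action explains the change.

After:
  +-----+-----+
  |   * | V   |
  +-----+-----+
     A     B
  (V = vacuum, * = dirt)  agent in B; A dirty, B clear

try  Left: (A; A:dirty, B:dirty)
try Right: (B; A:dirty, B:dirty)
try  Suck: (B; A:dirty, B:clear)  ← match

Suck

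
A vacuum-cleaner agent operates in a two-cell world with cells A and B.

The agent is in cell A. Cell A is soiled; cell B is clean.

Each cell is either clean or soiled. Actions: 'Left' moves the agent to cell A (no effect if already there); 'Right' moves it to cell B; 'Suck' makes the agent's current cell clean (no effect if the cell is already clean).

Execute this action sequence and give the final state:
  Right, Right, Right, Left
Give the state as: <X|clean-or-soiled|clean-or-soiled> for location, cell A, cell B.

t=1 Right ⇒ <B|soiled|clean>
t=2 Right ⇒ <B|soiled|clean>
t=3 Right ⇒ <B|soiled|clean>
t=4 Left ⇒ <A|soiled|clean>

<A|soiled|clean>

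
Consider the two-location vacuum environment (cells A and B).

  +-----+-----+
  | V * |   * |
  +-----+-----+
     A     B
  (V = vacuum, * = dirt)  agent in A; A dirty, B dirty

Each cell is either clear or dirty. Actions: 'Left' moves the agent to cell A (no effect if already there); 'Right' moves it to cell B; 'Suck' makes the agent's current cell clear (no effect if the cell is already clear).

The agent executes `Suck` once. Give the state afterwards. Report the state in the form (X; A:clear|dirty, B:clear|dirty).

start: (A; A:dirty, B:dirty)
[1] after Suck: (A; A:clear, B:dirty)

(A; A:clear, B:dirty)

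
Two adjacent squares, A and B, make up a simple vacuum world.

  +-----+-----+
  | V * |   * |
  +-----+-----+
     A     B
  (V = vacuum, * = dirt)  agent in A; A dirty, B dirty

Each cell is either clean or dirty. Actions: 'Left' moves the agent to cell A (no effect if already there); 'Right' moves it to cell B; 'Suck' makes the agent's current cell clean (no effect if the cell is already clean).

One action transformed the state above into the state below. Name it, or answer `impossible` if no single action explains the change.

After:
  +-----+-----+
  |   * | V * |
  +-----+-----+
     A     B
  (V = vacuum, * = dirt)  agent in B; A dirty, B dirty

try  Left: loc=A A=dirty B=dirty
try Right: loc=B A=dirty B=dirty  ← match
try  Suck: loc=A A=clean B=dirty

Right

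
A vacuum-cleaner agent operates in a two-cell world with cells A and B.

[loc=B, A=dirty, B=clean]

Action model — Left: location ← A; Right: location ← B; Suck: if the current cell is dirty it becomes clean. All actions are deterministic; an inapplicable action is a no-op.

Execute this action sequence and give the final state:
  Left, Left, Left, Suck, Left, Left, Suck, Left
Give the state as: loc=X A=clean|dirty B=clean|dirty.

1. Left → loc=A A=dirty B=clean
2. Left → loc=A A=dirty B=clean
3. Left → loc=A A=dirty B=clean
4. Suck → loc=A A=clean B=clean
5. Left → loc=A A=clean B=clean
6. Left → loc=A A=clean B=clean
7. Suck → loc=A A=clean B=clean
8. Left → loc=A A=clean B=clean

loc=A A=clean B=clean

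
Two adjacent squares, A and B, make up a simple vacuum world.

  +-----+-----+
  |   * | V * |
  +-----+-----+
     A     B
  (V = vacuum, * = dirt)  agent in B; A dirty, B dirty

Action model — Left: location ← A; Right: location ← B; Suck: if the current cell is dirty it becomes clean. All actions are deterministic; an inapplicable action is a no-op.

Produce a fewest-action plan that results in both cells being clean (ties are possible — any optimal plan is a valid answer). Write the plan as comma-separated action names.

Suck, Left, Suck

t=1 Suck ⇒ (B; A:dirty, B:clean)
t=2 Left ⇒ (A; A:dirty, B:clean)
t=3 Suck ⇒ (A; A:clean, B:clean)
min 3: Suck B + move + Suck A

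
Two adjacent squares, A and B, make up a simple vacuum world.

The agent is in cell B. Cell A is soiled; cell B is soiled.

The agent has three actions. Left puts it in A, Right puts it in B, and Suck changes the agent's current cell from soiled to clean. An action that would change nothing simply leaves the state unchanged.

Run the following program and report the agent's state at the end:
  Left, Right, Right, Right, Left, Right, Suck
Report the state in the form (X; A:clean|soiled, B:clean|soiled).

1) do Left; now (A; A:soiled, B:soiled)
2) do Right; now (B; A:soiled, B:soiled)
3) do Right; now (B; A:soiled, B:soiled)
4) do Right; now (B; A:soiled, B:soiled)
5) do Left; now (A; A:soiled, B:soiled)
6) do Right; now (B; A:soiled, B:soiled)
7) do Suck; now (B; A:soiled, B:clean)

(B; A:soiled, B:clean)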